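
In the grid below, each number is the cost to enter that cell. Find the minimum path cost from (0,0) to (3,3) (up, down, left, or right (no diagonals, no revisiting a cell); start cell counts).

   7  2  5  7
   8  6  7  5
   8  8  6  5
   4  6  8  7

Path r0c0→r0c1→r0c2→r0c3→r1c3→r2c3→r3c3: 7 + 2 + 5 + 7 + 5 + 5 + 7 = 38.

38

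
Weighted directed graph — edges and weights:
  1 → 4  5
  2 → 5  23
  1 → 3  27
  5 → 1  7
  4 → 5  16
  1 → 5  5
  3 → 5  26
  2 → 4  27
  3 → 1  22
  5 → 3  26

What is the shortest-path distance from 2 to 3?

49

A few of the 2→3 routes:
2-5-1-3: 23 + 7 + 27 = 57
2-4-5-3: 27 + 16 + 26 = 69
2-5-3: 23 + 26 = 49
The minimum is 49.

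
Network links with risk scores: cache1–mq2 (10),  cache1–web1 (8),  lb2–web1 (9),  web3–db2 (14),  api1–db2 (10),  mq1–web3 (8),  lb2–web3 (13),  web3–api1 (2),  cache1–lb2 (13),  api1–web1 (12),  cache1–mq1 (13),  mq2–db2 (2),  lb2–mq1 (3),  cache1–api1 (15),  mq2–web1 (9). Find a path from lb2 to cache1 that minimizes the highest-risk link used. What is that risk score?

9

Comparing a few candidate routes:
lb2 -> mq1 -> web3 -> api1 -> db2 -> mq2 -> web1 -> cache1: max(3, 8, 2, 10, 2, 9, 8) = 10
lb2 -> web1 -> mq2 -> cache1: max(9, 9, 10) = 10
lb2 -> mq1 -> web3 -> api1 -> db2 -> mq2 -> cache1: max(3, 8, 2, 10, 2, 10) = 10
lb2 -> web1 -> cache1: max(9, 8) = 9
Smallest bottleneck: 9.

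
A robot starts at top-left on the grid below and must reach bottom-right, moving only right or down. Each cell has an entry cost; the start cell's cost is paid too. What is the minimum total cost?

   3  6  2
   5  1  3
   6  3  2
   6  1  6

19

Cheapest: (0,0) (1,0) (1,1) (2,1) (3,1) (3,2)
  3 + 5 + 1 + 3 + 1 + 6 = 19
(Top row then right column would cost 22.)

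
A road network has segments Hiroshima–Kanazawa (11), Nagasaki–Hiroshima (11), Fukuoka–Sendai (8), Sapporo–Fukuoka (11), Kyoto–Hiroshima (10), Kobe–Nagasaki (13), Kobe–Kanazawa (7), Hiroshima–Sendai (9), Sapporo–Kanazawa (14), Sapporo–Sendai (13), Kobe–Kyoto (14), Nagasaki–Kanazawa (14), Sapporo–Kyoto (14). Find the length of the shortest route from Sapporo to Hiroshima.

22

A few of the Sapporo→Hiroshima routes:
Sapporo → Fukuoka → Sendai → Hiroshima: 11 + 8 + 9 = 28
Sapporo → Kanazawa → Hiroshima: 14 + 11 = 25
Sapporo → Sendai → Hiroshima: 13 + 9 = 22
Sapporo → Kyoto → Hiroshima: 14 + 10 = 24
Sapporo → Kanazawa → Nagasaki → Hiroshima: 14 + 14 + 11 = 39
The minimum is 22.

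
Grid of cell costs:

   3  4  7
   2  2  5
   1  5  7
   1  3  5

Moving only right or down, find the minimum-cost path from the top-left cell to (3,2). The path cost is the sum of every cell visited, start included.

One optimal route is [0,0] -> [1,0] -> [2,0] -> [3,0] -> [3,1] -> [3,2].
Its cost is 3 + 2 + 1 + 1 + 3 + 5 = 15.

15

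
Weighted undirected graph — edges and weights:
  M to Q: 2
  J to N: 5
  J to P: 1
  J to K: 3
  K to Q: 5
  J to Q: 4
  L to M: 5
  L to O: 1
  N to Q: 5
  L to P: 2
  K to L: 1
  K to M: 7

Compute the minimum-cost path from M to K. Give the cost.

Comparing a few candidate routes:
M - L - K: 5 + 1 = 6
M - Q - K: 2 + 5 = 7
M - K: 7
The minimum is 6.

6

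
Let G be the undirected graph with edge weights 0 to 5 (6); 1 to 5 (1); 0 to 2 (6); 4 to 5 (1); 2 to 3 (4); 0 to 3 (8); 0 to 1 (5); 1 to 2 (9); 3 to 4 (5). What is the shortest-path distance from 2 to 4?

Checking several routes:
2 - 3 - 4: 4 + 5 = 9
2 - 0 - 1 - 5 - 4: 6 + 5 + 1 + 1 = 13
2 - 0 - 5 - 4: 6 + 6 + 1 = 13
2 - 1 - 5 - 4: 9 + 1 + 1 = 11
Best route has total 9.

9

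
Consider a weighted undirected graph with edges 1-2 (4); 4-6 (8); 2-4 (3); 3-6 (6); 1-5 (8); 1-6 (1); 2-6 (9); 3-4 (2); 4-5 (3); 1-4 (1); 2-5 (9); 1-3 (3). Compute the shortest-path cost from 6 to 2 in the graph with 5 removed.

Checking several routes:
6 -> 1 -> 2: 1 + 4 = 5
6 -> 2: 9
6 -> 1 -> 4 -> 2: 1 + 1 + 3 = 5
Shortest: 5.

5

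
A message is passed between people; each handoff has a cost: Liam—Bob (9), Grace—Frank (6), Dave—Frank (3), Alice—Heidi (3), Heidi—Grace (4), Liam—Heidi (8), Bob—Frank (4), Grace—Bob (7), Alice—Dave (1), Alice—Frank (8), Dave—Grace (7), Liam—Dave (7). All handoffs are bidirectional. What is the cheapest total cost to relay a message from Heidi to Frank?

Some routes from Heidi to Frank:
Heidi -> Grace -> Bob -> Frank: 4 + 7 + 4 = 15
Heidi -> Grace -> Dave -> Frank: 4 + 7 + 3 = 14
Heidi -> Alice -> Frank: 3 + 8 = 11
Heidi -> Alice -> Dave -> Grace -> Frank: 3 + 1 + 7 + 6 = 17
Heidi -> Alice -> Dave -> Frank: 3 + 1 + 3 = 7
Heidi -> Grace -> Frank: 4 + 6 = 10
The minimum is 7.

7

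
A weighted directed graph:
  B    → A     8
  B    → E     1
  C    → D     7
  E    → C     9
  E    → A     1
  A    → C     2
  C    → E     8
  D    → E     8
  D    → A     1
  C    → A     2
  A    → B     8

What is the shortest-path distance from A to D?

9

Routes from A to D:
A→B→E→C→D: 8 + 1 + 9 + 7 = 25
A→C→D: 2 + 7 = 9
The minimum is 9.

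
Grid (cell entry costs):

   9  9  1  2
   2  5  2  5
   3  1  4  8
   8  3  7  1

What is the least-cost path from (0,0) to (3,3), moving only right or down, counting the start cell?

26

Cheapest: [0,0] → [1,0] → [2,0] → [2,1] → [3,1] → [3,2] → [3,3]
  9 + 2 + 3 + 1 + 3 + 7 + 1 = 26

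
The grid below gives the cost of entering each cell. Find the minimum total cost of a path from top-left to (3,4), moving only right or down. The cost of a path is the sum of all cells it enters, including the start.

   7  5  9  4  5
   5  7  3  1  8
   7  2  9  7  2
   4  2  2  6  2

33

Best path: (0,0)→(0,1)→(1,1)→(2,1)→(3,1)→(3,2)→(3,3)→(3,4)
Cost: 7 + 5 + 7 + 2 + 2 + 2 + 6 + 2 = 33
For comparison, the top-then-right route costs 42.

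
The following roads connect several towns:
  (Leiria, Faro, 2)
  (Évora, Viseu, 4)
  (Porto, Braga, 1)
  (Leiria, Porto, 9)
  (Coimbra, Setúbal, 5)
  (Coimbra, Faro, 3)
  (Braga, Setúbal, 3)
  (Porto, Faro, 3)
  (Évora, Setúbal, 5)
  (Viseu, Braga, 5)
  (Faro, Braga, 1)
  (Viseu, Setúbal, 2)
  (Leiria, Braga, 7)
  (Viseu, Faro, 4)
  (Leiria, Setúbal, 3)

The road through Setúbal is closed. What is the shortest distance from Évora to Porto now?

Checking several routes:
Évora → Viseu → Faro → Leiria → Braga → Porto: 4 + 4 + 2 + 7 + 1 = 18
Évora → Viseu → Braga → Faro → Porto: 4 + 5 + 1 + 3 = 13
Évora → Viseu → Faro → Porto: 4 + 4 + 3 = 11
Évora → Viseu → Braga → Porto: 4 + 5 + 1 = 10
Évora → Viseu → Faro → Braga → Porto: 4 + 4 + 1 + 1 = 10
The minimum is 10.

10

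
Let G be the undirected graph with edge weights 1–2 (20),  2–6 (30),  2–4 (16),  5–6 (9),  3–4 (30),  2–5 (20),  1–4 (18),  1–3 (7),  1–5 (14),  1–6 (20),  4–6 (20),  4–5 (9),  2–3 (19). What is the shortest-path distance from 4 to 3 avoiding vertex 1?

30

A few of the 4→3 routes:
4→2→3: 16 + 19 = 35
4→5→2→3: 9 + 20 + 19 = 48
4→3: 30
The minimum is 30.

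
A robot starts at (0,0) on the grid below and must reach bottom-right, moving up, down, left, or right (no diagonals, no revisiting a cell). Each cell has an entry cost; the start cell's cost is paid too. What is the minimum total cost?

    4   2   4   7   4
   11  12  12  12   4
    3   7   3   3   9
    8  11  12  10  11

45

Best path: r0c0 -> r0c1 -> r0c2 -> r0c3 -> r0c4 -> r1c4 -> r2c4 -> r3c4
Cost: 4 + 2 + 4 + 7 + 4 + 4 + 9 + 11 = 45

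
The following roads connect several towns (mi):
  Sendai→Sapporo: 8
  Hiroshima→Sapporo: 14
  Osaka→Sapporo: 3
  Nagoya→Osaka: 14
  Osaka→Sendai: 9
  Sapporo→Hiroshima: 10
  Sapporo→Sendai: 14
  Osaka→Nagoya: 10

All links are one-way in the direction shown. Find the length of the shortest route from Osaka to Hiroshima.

Paths from Osaka to Hiroshima:
Osaka-Sendai-Sapporo-Hiroshima: 9 + 8 + 10 = 27
Osaka-Sapporo-Hiroshima: 3 + 10 = 13
Shortest: 13 mi.

13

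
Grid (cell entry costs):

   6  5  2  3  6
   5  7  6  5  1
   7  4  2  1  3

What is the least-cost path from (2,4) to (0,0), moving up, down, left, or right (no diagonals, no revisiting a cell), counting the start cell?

25

Cheapest: r2c4→r1c4→r1c3→r0c3→r0c2→r0c1→r0c0
  3 + 1 + 5 + 3 + 2 + 5 + 6 = 25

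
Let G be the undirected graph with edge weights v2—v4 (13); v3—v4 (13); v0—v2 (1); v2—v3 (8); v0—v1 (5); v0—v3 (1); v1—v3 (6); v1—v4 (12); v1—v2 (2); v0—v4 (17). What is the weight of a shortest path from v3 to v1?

Comparing a few candidate routes:
v3→v0→v1: 1 + 5 = 6
v3→v1: 6
v3→v0→v2→v1: 1 + 1 + 2 = 4
v3→v2→v1: 8 + 2 = 10
Best route has total 4.

4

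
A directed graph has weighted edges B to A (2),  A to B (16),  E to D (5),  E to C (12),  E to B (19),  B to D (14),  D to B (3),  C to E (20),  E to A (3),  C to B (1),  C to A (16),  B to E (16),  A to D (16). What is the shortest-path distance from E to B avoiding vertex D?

13

Routes from E to B avoiding D:
E - B: 19
E - A - B: 3 + 16 = 19
E - C - A - B: 12 + 16 + 16 = 44
E - C - B: 12 + 1 = 13
The minimum is 13.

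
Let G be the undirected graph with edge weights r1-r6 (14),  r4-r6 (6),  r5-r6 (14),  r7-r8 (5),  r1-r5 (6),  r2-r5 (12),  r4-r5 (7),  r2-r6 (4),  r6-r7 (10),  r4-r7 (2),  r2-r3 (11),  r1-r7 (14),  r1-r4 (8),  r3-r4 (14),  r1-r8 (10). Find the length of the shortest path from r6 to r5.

Comparing a few candidate routes:
r6 - r7 - r4 - r5: 10 + 2 + 7 = 19
r6 - r4 - r5: 6 + 7 = 13
r6 - r2 - r5: 4 + 12 = 16
r6 - r5: 14
Shortest: 13.

13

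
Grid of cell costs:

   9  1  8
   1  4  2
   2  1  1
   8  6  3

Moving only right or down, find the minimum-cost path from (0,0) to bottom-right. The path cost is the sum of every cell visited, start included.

17

Best path: (0,0) (1,0) (2,0) (2,1) (2,2) (3,2)
Cost: 9 + 1 + 2 + 1 + 1 + 3 = 17
For comparison, the top-then-right route costs 24.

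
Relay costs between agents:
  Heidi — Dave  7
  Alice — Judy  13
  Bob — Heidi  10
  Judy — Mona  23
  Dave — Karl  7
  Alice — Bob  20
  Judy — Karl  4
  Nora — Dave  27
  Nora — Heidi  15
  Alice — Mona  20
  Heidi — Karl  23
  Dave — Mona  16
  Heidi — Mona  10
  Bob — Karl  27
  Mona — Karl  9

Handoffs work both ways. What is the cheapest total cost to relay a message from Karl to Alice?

17

Checking several routes:
Karl -> Judy -> Alice: 4 + 13 = 17
Karl -> Dave -> Mona -> Alice: 7 + 16 + 20 = 43
Karl -> Mona -> Alice: 9 + 20 = 29
Karl -> Dave -> Heidi -> Bob -> Alice: 7 + 7 + 10 + 20 = 44
Karl -> Dave -> Heidi -> Mona -> Alice: 7 + 7 + 10 + 20 = 44
Karl -> Mona -> Judy -> Alice: 9 + 23 + 13 = 45
Shortest: 17.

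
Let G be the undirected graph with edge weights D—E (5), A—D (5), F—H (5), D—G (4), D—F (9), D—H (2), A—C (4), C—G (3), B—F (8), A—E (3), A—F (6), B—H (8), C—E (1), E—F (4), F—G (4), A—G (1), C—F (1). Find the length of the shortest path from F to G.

4

Comparing a few candidate routes:
F → C → E → A → G: 1 + 1 + 3 + 1 = 6
F → C → A → G: 1 + 4 + 1 = 6
F → G: 4
F → C → G: 1 + 3 = 4
Shortest: 4.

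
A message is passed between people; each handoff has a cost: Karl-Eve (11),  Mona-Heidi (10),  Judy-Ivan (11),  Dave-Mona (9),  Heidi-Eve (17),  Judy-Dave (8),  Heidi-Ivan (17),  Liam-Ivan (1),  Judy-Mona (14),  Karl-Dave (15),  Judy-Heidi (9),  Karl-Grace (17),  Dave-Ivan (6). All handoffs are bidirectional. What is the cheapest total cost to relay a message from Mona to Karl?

24

Checking several routes:
Mona-Dave-Karl: 9 + 15 = 24
Mona-Heidi-Judy-Dave-Karl: 10 + 9 + 8 + 15 = 42
Mona-Judy-Dave-Karl: 14 + 8 + 15 = 37
Mona-Heidi-Eve-Karl: 10 + 17 + 11 = 38
Mona-Judy-Ivan-Dave-Karl: 14 + 11 + 6 + 15 = 46
Shortest: 24.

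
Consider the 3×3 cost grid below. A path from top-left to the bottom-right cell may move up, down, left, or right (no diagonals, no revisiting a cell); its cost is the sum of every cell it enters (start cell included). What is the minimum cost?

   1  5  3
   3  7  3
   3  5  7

19

Path [0,0]→[0,1]→[0,2]→[1,2]→[2,2]: 1 + 5 + 3 + 3 + 7 = 19.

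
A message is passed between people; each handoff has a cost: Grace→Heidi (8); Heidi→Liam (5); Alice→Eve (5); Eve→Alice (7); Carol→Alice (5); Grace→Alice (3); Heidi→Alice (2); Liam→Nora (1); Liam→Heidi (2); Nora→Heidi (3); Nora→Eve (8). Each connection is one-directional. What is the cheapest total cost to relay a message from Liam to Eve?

9

Paths from Liam to Eve:
Liam→Nora→Eve: 1 + 8 = 9
Liam→Heidi→Alice→Eve: 2 + 2 + 5 = 9
Liam→Nora→Heidi→Alice→Eve: 1 + 3 + 2 + 5 = 11
The minimum is 9.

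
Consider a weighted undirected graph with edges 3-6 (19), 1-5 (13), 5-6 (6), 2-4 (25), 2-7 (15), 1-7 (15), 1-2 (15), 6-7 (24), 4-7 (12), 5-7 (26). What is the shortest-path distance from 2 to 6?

Some routes from 2 to 6:
2 - 1 - 5 - 6: 15 + 13 + 6 = 34
2 - 7 - 1 - 5 - 6: 15 + 15 + 13 + 6 = 49
2 - 7 - 6: 15 + 24 = 39
2 - 7 - 5 - 6: 15 + 26 + 6 = 47
The minimum is 34.

34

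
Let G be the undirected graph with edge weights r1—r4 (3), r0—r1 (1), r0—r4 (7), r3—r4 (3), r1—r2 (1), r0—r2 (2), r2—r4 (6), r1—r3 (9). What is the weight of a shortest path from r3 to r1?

Comparing a few candidate routes:
r3-r4-r2-r1: 3 + 6 + 1 = 10
r3-r1: 9
r3-r4-r1: 3 + 3 = 6
The minimum is 6.

6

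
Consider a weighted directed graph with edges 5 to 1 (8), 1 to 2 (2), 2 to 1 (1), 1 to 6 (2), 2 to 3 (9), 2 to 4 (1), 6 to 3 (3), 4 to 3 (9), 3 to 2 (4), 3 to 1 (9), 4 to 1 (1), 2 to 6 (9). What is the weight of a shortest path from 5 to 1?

8

Routes from 5 to 1:
5 - 1: 8
The minimum is 8.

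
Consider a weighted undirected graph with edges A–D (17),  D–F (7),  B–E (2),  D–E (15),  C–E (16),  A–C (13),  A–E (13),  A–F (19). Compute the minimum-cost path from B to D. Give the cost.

17

Paths from B to D:
B → E → A → D: 2 + 13 + 17 = 32
B → E → D: 2 + 15 = 17
B → E → C → A → D: 2 + 16 + 13 + 17 = 48
B → E → A → F → D: 2 + 13 + 19 + 7 = 41
B → E → C → A → F → D: 2 + 16 + 13 + 19 + 7 = 57
Shortest: 17.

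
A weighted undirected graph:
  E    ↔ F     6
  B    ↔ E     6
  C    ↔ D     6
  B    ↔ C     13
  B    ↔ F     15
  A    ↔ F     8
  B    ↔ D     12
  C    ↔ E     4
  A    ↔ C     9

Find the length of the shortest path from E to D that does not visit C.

18

Candidate routes:
E - B - D: 6 + 12 = 18
E - F - B - D: 6 + 15 + 12 = 33
The minimum is 18.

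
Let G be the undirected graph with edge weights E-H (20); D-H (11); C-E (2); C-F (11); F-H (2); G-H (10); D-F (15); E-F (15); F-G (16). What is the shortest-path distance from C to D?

24

Some routes from C to D:
C - E - F - H - D: 2 + 15 + 2 + 11 = 30
C - F - D: 11 + 15 = 26
C - F - H - D: 11 + 2 + 11 = 24
Best route has total 24.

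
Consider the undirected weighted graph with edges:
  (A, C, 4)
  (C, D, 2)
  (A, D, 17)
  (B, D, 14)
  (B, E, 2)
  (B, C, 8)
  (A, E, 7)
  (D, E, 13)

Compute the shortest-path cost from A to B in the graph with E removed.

Candidate routes:
A - C - B: 4 + 8 = 12
A - D - C - B: 17 + 2 + 8 = 27
A - C - D - B: 4 + 2 + 14 = 20
A - D - B: 17 + 14 = 31
The minimum is 12.

12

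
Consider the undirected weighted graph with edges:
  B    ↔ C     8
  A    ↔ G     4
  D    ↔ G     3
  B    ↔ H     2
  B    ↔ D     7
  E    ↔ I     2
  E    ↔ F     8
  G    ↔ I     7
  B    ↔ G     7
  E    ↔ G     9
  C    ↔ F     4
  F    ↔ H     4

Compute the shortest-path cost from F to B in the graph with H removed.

Candidate routes:
F -> E -> I -> G -> B: 8 + 2 + 7 + 7 = 24
F -> E -> G -> D -> B: 8 + 9 + 3 + 7 = 27
F -> E -> I -> G -> D -> B: 8 + 2 + 7 + 3 + 7 = 27
F -> E -> G -> B: 8 + 9 + 7 = 24
F -> C -> B: 4 + 8 = 12
Shortest: 12.

12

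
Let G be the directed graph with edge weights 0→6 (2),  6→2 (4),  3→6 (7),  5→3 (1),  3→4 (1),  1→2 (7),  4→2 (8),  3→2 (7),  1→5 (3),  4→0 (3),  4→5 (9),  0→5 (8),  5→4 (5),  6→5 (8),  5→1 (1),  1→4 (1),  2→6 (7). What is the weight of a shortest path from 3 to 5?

Some routes from 3 to 5:
3-2-6-5: 7 + 7 + 8 = 22
3-6-5: 7 + 8 = 15
3-4-0-5: 1 + 3 + 8 = 12
3-4-5: 1 + 9 = 10
3-4-0-6-5: 1 + 3 + 2 + 8 = 14
The minimum is 10.

10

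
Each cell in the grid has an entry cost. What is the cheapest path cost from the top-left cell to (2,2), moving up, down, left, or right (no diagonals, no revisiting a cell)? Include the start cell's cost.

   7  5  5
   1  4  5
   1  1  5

15

Path (0,0)→(1,0)→(2,0)→(2,1)→(2,2): 7 + 1 + 1 + 1 + 5 = 15.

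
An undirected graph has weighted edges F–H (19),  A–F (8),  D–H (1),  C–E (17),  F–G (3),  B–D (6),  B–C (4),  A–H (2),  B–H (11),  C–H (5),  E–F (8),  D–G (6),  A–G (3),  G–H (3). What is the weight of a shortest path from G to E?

11

Checking several routes:
G-F-E: 3 + 8 = 11
G-H-C-E: 3 + 5 + 17 = 25
G-A-F-E: 3 + 8 + 8 = 19
G-H-A-F-E: 3 + 2 + 8 + 8 = 21
Shortest: 11.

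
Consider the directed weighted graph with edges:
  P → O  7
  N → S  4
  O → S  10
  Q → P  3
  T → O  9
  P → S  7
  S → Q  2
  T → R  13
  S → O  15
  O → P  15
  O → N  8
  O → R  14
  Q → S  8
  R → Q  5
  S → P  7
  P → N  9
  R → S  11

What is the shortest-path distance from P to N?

Candidate routes:
P - O - N: 7 + 8 = 15
P - N: 9
P - S - O - N: 7 + 15 + 8 = 30
The minimum is 9.

9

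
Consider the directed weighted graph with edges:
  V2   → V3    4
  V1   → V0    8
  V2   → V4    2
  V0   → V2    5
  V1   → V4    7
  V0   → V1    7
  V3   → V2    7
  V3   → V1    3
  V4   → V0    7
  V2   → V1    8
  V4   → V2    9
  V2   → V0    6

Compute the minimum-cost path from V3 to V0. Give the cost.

Some routes from V3 to V0:
V3 → V2 → V0: 7 + 6 = 13
V3 → V1 → V0: 3 + 8 = 11
V3 → V2 → V4 → V0: 7 + 2 + 7 = 16
Shortest: 11.

11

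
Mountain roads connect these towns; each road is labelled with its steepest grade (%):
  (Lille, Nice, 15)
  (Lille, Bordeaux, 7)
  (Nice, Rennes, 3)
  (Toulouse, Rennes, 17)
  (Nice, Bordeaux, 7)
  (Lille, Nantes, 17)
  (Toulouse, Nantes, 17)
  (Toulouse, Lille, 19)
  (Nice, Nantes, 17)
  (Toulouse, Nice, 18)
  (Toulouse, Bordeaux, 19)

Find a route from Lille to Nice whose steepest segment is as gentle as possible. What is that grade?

A few of the Lille→Nice routes:
Lille → Bordeaux → Nice: max(7, 7) = 7
Lille → Nice: max(15) = 15
Lille → Nantes → Toulouse → Nice: max(17, 17, 18) = 18
Lille → Nantes → Nice: max(17, 17) = 17
Lille → Nantes → Toulouse → Rennes → Nice: max(17, 17, 17, 3) = 17
The minimum achievable maximum is 7%.

7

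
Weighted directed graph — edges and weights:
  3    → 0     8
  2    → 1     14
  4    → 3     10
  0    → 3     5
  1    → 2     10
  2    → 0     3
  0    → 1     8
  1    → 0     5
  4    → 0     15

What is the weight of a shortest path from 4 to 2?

33

Candidate routes:
4→0→1→2: 15 + 8 + 10 = 33
4→3→0→1→2: 10 + 8 + 8 + 10 = 36
Best route has total 33.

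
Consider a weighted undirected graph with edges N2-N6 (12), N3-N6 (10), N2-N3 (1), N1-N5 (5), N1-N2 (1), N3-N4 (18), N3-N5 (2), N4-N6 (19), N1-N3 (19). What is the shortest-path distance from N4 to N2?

A few of the N4→N2 routes:
N4 → N3 → N1 → N2: 18 + 19 + 1 = 38
N4 → N6 → N3 → N5 → N1 → N2: 19 + 10 + 2 + 5 + 1 = 37
N4 → N6 → N2: 19 + 12 = 31
N4 → N3 → N2: 18 + 1 = 19
N4 → N3 → N5 → N1 → N2: 18 + 2 + 5 + 1 = 26
N4 → N6 → N3 → N2: 19 + 10 + 1 = 30
Shortest: 19.

19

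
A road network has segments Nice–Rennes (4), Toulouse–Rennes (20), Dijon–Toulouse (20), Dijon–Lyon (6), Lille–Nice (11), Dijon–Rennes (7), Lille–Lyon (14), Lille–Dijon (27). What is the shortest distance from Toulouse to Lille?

Some routes from Toulouse to Lille:
Toulouse → Rennes → Nice → Lille: 20 + 4 + 11 = 35
Toulouse → Dijon → Lyon → Lille: 20 + 6 + 14 = 40
Toulouse → Dijon → Rennes → Nice → Lille: 20 + 7 + 4 + 11 = 42
Toulouse → Dijon → Lille: 20 + 27 = 47
Toulouse → Rennes → Dijon → Lyon → Lille: 20 + 7 + 6 + 14 = 47
Shortest: 35 km.

35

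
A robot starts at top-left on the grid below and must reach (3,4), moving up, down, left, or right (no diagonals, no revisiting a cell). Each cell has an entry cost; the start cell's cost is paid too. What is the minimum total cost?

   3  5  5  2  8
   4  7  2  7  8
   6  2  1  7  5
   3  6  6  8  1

29

One optimal route is [0,0]→[0,1]→[0,2]→[1,2]→[2,2]→[2,3]→[2,4]→[3,4].
Its cost is 3 + 5 + 5 + 2 + 1 + 7 + 5 + 1 = 29.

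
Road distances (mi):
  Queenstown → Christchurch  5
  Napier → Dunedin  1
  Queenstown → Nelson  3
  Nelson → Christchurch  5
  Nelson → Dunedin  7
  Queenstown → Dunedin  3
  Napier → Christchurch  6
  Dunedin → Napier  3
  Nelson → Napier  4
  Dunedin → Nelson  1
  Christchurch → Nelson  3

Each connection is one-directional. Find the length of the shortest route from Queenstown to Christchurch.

5

A few of the Queenstown→Christchurch routes:
Queenstown - Dunedin - Napier - Christchurch: 3 + 3 + 6 = 12
Queenstown - Christchurch: 5
Queenstown - Nelson - Christchurch: 3 + 5 = 8
Queenstown - Dunedin - Nelson - Christchurch: 3 + 1 + 5 = 9
The minimum is 5 mi.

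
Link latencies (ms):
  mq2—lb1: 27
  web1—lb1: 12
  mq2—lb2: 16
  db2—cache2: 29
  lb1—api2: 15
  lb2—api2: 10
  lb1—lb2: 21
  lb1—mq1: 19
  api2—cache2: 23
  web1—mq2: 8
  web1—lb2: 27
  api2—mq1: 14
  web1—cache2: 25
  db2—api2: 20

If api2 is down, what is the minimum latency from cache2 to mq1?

56

Some routes from cache2 to mq1 avoiding api2:
cache2 -> web1 -> mq2 -> lb2 -> lb1 -> mq1: 25 + 8 + 16 + 21 + 19 = 89
cache2 -> web1 -> mq2 -> lb1 -> mq1: 25 + 8 + 27 + 19 = 79
cache2 -> web1 -> lb1 -> mq1: 25 + 12 + 19 = 56
Shortest: 56 ms.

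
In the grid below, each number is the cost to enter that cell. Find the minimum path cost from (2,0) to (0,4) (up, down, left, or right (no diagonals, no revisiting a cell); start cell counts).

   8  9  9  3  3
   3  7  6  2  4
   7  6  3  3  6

Cheapest: [2,0]→[2,1]→[2,2]→[2,3]→[1,3]→[0,3]→[0,4]
  7 + 6 + 3 + 3 + 2 + 3 + 3 = 27

27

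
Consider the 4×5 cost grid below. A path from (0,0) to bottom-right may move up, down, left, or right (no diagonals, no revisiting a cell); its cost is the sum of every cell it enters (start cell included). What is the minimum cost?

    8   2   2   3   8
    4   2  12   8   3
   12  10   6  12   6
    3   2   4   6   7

39

Take (0,0) → (0,1) → (0,2) → (0,3) → (0,4) → (1,4) → (2,4) → (3,4) for a total of 8 + 2 + 2 + 3 + 8 + 3 + 6 + 7 = 39.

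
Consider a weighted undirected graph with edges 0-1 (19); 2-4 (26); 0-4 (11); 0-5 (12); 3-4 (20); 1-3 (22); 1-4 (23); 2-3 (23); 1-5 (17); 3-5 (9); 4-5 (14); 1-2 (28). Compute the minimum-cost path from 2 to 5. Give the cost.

Some routes from 2 to 5:
2 → 3 → 5: 23 + 9 = 32
2 → 1 → 5: 28 + 17 = 45
2 → 4 → 5: 26 + 14 = 40
Shortest: 32.

32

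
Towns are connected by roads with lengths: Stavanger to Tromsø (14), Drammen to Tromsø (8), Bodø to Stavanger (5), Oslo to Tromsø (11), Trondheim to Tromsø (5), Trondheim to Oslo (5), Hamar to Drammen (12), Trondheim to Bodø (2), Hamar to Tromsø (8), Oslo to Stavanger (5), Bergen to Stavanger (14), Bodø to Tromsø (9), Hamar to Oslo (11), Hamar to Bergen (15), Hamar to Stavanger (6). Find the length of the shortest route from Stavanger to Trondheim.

7

Some routes from Stavanger to Trondheim:
Stavanger - Oslo - Trondheim: 5 + 5 = 10
Stavanger - Bodø - Trondheim: 5 + 2 = 7
Stavanger - Bodø - Tromsø - Trondheim: 5 + 9 + 5 = 19
Stavanger - Hamar - Tromsø - Trondheim: 6 + 8 + 5 = 19
Best route has total 7.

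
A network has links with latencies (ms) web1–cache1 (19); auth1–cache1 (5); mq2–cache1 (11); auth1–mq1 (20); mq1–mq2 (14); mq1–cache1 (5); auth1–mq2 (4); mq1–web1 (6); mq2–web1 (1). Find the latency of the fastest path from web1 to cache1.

10

A few of the web1→cache1 routes:
web1-mq1-cache1: 6 + 5 = 11
web1-mq2-cache1: 1 + 11 = 12
web1-mq2-auth1-cache1: 1 + 4 + 5 = 10
web1-cache1: 19
Shortest: 10 ms.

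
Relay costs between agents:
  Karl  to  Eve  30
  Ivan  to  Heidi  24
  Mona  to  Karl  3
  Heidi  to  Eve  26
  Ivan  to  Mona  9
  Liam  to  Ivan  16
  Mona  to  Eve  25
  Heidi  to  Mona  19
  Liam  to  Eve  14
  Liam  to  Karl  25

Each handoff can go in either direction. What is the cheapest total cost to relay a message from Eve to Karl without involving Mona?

Paths from Eve to Karl avoiding Mona:
Eve→Heidi→Ivan→Liam→Karl: 26 + 24 + 16 + 25 = 91
Eve→Liam→Karl: 14 + 25 = 39
Eve→Karl: 30
Best route has total 30.

30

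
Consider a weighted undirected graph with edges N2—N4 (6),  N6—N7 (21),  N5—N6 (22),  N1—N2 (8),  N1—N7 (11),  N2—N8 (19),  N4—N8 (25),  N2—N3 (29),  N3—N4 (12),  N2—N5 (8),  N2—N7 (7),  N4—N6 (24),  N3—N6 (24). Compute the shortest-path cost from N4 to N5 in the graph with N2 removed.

Candidate routes:
N4 → N6 → N5: 24 + 22 = 46
N4 → N3 → N6 → N5: 12 + 24 + 22 = 58
The minimum is 46.

46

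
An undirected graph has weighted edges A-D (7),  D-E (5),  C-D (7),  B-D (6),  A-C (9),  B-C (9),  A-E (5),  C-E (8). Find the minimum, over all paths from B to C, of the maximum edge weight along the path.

Some routes from B to C:
B → D → E → A → C: max(6, 5, 5, 9) = 9
B → D → E → C: max(6, 5, 8) = 8
B → D → A → E → C: max(6, 7, 5, 8) = 8
B → D → C: max(6, 7) = 7
The minimum achievable maximum is 7.

7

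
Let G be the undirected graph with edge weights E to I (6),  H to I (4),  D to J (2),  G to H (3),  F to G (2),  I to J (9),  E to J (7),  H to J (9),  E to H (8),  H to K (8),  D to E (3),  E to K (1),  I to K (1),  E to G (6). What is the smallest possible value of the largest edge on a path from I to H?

Checking several routes:
I -> K -> E -> G -> H: max(1, 1, 6, 3) = 6
I -> E -> K -> H: max(6, 1, 8) = 8
I -> K -> E -> H: max(1, 1, 8) = 8
I -> K -> H: max(1, 8) = 8
I -> E -> G -> H: max(6, 6, 3) = 6
I -> H: max(4) = 4
The minimum achievable maximum is 4.

4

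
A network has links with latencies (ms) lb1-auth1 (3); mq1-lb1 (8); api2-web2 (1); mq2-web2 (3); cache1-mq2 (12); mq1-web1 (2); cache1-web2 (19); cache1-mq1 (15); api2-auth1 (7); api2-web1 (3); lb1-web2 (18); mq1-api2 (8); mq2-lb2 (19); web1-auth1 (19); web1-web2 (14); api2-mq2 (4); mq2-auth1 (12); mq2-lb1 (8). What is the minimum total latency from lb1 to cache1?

Some routes from lb1 to cache1:
lb1 - auth1 - api2 - web2 - mq2 - cache1: 3 + 7 + 1 + 3 + 12 = 26
lb1 - mq1 - web1 - api2 - mq2 - cache1: 8 + 2 + 3 + 4 + 12 = 29
lb1 - mq1 - cache1: 8 + 15 = 23
lb1 - mq2 - cache1: 8 + 12 = 20
lb1 - auth1 - mq2 - cache1: 3 + 12 + 12 = 27
lb1 - auth1 - api2 - mq2 - cache1: 3 + 7 + 4 + 12 = 26
Best route has total 20 ms.

20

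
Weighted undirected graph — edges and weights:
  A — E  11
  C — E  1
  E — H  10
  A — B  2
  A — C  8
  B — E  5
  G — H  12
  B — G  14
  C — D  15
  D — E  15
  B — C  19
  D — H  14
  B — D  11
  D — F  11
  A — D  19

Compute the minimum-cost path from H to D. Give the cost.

14

Comparing a few candidate routes:
H - E - B - D: 10 + 5 + 11 = 26
H - E - C - D: 10 + 1 + 15 = 26
H - E - D: 10 + 15 = 25
H - D: 14
Best route has total 14.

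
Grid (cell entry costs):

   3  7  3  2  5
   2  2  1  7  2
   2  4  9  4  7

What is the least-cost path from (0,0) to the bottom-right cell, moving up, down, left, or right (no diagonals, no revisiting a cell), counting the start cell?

One optimal route is (0,0) -> (1,0) -> (1,1) -> (1,2) -> (1,3) -> (1,4) -> (2,4).
Its cost is 3 + 2 + 2 + 1 + 7 + 2 + 7 = 24.

24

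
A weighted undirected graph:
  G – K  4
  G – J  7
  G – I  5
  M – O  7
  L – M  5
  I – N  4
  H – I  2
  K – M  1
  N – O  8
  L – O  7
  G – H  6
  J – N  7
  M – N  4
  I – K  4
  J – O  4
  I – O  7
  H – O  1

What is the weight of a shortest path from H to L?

8

Some routes from H to L:
H-O-L: 1 + 7 = 8
H-I-N-M-L: 2 + 4 + 4 + 5 = 15
H-I-K-M-L: 2 + 4 + 1 + 5 = 12
H-O-M-L: 1 + 7 + 5 = 13
Best route has total 8.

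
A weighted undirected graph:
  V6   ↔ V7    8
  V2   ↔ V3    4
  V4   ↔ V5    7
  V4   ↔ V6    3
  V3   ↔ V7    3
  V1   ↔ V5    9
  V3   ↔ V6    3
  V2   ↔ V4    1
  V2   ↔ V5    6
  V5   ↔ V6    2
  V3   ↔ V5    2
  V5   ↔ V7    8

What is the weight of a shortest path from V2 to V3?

Some routes from V2 to V3:
V2-V4-V5-V3: 1 + 7 + 2 = 10
V2-V4-V6-V5-V3: 1 + 3 + 2 + 2 = 8
V2-V5-V6-V3: 6 + 2 + 3 = 11
V2-V5-V3: 6 + 2 = 8
V2-V4-V6-V3: 1 + 3 + 3 = 7
V2-V3: 4
Shortest: 4.

4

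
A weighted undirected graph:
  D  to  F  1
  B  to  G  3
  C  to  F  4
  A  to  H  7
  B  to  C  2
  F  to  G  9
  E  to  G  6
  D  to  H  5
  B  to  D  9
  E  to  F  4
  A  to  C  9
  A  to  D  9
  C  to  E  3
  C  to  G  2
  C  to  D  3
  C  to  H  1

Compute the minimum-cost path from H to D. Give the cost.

Some routes from H to D:
H -> C -> E -> F -> D: 1 + 3 + 4 + 1 = 9
H -> C -> D: 1 + 3 = 4
H -> D: 5
H -> C -> F -> D: 1 + 4 + 1 = 6
H -> C -> B -> D: 1 + 2 + 9 = 12
The minimum is 4.

4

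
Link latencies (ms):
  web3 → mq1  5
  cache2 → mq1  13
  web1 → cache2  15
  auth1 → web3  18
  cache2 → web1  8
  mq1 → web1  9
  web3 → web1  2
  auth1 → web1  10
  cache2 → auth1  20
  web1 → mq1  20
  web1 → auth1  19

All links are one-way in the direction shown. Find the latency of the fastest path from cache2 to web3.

Routes from cache2 to web3:
cache2-web1-auth1-web3: 8 + 19 + 18 = 45
cache2-auth1-web3: 20 + 18 = 38
cache2-mq1-web1-auth1-web3: 13 + 9 + 19 + 18 = 59
Best route has total 38 ms.

38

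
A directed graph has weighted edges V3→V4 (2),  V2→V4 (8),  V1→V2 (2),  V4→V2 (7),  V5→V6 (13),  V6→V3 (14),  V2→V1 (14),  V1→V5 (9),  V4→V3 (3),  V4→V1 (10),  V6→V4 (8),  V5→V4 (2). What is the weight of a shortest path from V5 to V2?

Routes from V5 to V2:
V5 - V4 - V1 - V2: 2 + 10 + 2 = 14
V5 - V6 - V4 - V1 - V2: 13 + 8 + 10 + 2 = 33
V5 - V6 - V4 - V2: 13 + 8 + 7 = 28
V5 - V6 - V3 - V4 - V2: 13 + 14 + 2 + 7 = 36
V5 - V4 - V2: 2 + 7 = 9
V5 - V6 - V3 - V4 - V1 - V2: 13 + 14 + 2 + 10 + 2 = 41
Shortest: 9.

9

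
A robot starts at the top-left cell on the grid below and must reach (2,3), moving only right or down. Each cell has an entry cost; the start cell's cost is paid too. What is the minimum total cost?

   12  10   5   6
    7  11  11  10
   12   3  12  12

Path [0,0] → [0,1] → [0,2] → [0,3] → [1,3] → [2,3]: 12 + 10 + 5 + 6 + 10 + 12 = 55.

55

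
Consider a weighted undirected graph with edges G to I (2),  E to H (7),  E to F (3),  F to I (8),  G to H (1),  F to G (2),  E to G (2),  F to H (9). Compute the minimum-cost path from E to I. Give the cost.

4

Comparing a few candidate routes:
E-F-G-I: 3 + 2 + 2 = 7
E-H-G-I: 7 + 1 + 2 = 10
E-F-I: 3 + 8 = 11
E-G-I: 2 + 2 = 4
Shortest: 4.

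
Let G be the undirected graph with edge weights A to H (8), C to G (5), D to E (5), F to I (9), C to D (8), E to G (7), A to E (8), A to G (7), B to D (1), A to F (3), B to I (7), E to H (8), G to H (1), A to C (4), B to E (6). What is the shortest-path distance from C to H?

Comparing a few candidate routes:
C → A → H: 4 + 8 = 12
C → G → H: 5 + 1 = 6
C → A → G → H: 4 + 7 + 1 = 12
The minimum is 6.

6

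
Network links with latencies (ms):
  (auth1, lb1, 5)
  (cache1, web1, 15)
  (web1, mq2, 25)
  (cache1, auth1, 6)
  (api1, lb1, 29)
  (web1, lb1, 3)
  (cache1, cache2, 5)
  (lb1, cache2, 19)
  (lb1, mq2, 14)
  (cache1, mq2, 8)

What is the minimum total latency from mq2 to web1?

17

Some routes from mq2 to web1:
mq2 - cache1 - auth1 - lb1 - web1: 8 + 6 + 5 + 3 = 22
mq2 - lb1 - web1: 14 + 3 = 17
mq2 - cache1 - web1: 8 + 15 = 23
The minimum is 17 ms.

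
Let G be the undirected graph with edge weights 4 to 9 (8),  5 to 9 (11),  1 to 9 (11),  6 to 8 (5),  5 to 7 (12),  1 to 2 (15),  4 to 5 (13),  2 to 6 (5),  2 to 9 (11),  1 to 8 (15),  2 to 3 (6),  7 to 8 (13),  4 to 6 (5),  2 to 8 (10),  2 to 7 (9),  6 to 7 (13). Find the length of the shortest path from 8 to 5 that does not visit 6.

25

Checking several routes:
8 - 7 - 5: 13 + 12 = 25
8 - 2 - 7 - 5: 10 + 9 + 12 = 31
8 - 2 - 9 - 5: 10 + 11 + 11 = 32
8 - 7 - 2 - 9 - 5: 13 + 9 + 11 + 11 = 44
8 - 2 - 9 - 4 - 5: 10 + 11 + 8 + 13 = 42
8 - 1 - 9 - 5: 15 + 11 + 11 = 37
The minimum is 25.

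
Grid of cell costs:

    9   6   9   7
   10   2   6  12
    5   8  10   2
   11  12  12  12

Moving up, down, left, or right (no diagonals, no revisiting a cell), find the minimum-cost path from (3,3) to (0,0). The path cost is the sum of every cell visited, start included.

Take r3c3 r2c3 r2c2 r1c2 r1c1 r0c1 r0c0 for a total of 12 + 2 + 10 + 6 + 2 + 6 + 9 = 47.

47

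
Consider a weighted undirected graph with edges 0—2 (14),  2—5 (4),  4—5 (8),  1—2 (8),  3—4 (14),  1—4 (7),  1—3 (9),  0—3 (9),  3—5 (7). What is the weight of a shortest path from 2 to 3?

Comparing a few candidate routes:
2→5→4→3: 4 + 8 + 14 = 26
2→5→3: 4 + 7 = 11
2→0→3: 14 + 9 = 23
2→1→3: 8 + 9 = 17
2→1→4→3: 8 + 7 + 14 = 29
2→5→4→1→3: 4 + 8 + 7 + 9 = 28
The minimum is 11.

11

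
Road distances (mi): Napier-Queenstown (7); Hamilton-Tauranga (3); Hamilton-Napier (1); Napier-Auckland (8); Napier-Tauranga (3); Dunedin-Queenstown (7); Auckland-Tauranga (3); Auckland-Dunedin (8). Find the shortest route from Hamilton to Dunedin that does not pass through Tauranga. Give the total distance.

15

Routes from Hamilton to Dunedin avoiding Tauranga:
Hamilton→Napier→Queenstown→Dunedin: 1 + 7 + 7 = 15
Hamilton→Napier→Auckland→Dunedin: 1 + 8 + 8 = 17
Shortest: 15 mi.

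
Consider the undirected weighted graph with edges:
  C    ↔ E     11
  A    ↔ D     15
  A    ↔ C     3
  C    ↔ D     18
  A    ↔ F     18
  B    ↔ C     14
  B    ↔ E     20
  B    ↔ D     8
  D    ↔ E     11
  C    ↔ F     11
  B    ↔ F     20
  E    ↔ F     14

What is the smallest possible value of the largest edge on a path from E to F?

11

Checking several routes:
E → D → C → F: max(11, 18, 11) = 18
E → F: max(14) = 14
E → D → B → C → F: max(11, 8, 14, 11) = 14
E → C → F: max(11, 11) = 11
E → D → A → C → F: max(11, 15, 3, 11) = 15
E → D → C → A → F: max(11, 18, 3, 18) = 18
Best route has worst link 11.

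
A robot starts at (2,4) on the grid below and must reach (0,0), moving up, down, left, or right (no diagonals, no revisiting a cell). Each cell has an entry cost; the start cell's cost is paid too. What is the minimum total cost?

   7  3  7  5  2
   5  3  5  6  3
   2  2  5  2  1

23

Best path: [2,4]→[2,3]→[2,2]→[2,1]→[1,1]→[0,1]→[0,0]
Cost: 1 + 2 + 5 + 2 + 3 + 3 + 7 = 23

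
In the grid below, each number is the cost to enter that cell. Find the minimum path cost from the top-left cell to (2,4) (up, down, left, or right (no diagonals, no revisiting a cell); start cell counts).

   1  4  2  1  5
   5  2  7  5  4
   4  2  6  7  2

Take (0,0) -> (0,1) -> (0,2) -> (0,3) -> (0,4) -> (1,4) -> (2,4) for a total of 1 + 4 + 2 + 1 + 5 + 4 + 2 = 19.

19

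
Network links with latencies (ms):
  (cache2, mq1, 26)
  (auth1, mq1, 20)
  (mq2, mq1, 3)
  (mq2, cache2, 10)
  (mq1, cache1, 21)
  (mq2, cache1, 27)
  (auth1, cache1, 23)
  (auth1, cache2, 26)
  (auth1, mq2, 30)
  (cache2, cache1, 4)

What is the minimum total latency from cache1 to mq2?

14

A few of the cache1→mq2 routes:
cache1 - cache2 - mq2: 4 + 10 = 14
cache1 - mq2: 27
cache1 - mq1 - mq2: 21 + 3 = 24
cache1 - cache2 - mq1 - mq2: 4 + 26 + 3 = 33
Best route has total 14 ms.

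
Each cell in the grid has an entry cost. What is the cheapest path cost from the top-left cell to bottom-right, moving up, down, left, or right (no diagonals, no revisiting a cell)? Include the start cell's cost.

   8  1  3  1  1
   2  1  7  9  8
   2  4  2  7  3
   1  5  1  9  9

Take r0c0 r0c1 r0c2 r0c3 r0c4 r1c4 r2c4 r3c4 for a total of 8 + 1 + 3 + 1 + 1 + 8 + 3 + 9 = 34.

34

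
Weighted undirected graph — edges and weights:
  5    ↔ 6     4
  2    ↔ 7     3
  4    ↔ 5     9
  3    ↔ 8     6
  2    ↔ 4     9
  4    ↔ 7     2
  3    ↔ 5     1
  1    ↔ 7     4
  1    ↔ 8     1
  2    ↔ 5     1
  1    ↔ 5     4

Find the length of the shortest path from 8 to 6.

Routes from 8 to 6:
8 → 1 → 7 → 2 → 4 → 5 → 6: 1 + 4 + 3 + 9 + 9 + 4 = 30
8 → 1 → 7 → 4 → 2 → 5 → 6: 1 + 4 + 2 + 9 + 1 + 4 = 21
8 → 1 → 7 → 4 → 5 → 6: 1 + 4 + 2 + 9 + 4 = 20
8 → 1 → 7 → 2 → 5 → 6: 1 + 4 + 3 + 1 + 4 = 13
8 → 1 → 5 → 6: 1 + 4 + 4 = 9
8 → 3 → 5 → 6: 6 + 1 + 4 = 11
Best route has total 9.

9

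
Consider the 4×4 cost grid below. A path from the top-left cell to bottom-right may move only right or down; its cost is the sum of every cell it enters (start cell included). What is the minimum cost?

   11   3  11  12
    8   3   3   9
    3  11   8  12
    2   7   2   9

Cheapest: [0,0] → [0,1] → [1,1] → [1,2] → [2,2] → [3,2] → [3,3]
  11 + 3 + 3 + 3 + 8 + 2 + 9 = 39
(Top row then right column would cost 67.)

39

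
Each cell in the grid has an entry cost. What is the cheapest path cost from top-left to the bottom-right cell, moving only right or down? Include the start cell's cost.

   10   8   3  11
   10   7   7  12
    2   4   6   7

39

Path [0,0]→[1,0]→[2,0]→[2,1]→[2,2]→[2,3]: 10 + 10 + 2 + 4 + 6 + 7 = 39.
For comparison, the top-then-right route costs 51.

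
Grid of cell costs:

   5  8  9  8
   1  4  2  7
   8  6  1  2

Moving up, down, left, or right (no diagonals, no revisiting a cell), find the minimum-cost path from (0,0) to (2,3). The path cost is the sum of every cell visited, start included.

One optimal route is (0,0) (1,0) (1,1) (1,2) (2,2) (2,3).
Its cost is 5 + 1 + 4 + 2 + 1 + 2 = 15.

15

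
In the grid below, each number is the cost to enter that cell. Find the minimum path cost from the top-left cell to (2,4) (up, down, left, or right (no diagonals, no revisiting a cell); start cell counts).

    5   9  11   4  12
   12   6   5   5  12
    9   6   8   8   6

44

Take (0,0) (0,1) (1,1) (1,2) (1,3) (2,3) (2,4) for a total of 5 + 9 + 6 + 5 + 5 + 8 + 6 = 44.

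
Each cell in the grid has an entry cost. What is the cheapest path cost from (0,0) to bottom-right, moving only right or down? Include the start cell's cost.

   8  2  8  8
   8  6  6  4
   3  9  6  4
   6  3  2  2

Take (0,0) → (0,1) → (1,1) → (1,2) → (1,3) → (2,3) → (3,3) for a total of 8 + 2 + 6 + 6 + 4 + 4 + 2 = 32.
For comparison, the top-then-right route costs 36.

32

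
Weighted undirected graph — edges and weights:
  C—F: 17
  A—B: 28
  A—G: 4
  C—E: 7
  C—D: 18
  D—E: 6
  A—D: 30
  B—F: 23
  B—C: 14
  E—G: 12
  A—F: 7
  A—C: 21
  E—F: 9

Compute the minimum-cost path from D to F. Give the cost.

A few of the D→F routes:
D - E - C - F: 6 + 7 + 17 = 30
D - E - G - A - F: 6 + 12 + 4 + 7 = 29
D - C - E - F: 18 + 7 + 9 = 34
D - E - F: 6 + 9 = 15
Best route has total 15.

15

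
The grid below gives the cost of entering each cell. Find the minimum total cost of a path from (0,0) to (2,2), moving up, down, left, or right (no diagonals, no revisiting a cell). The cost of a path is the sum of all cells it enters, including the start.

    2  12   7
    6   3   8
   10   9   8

27

One optimal route is [0,0] → [1,0] → [1,1] → [1,2] → [2,2].
Its cost is 2 + 6 + 3 + 8 + 8 = 27.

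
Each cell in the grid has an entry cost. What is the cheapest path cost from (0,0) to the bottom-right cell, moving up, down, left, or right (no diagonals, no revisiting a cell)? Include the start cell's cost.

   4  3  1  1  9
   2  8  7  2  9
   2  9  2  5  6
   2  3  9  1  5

One optimal route is r0c0→r0c1→r0c2→r0c3→r1c3→r2c3→r3c3→r3c4.
Its cost is 4 + 3 + 1 + 1 + 2 + 5 + 1 + 5 = 22.

22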